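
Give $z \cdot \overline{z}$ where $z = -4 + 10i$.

z * conjugate(z) = |z|^2 = a^2 + b^2
= (-4)^2 + 10^2 = 116


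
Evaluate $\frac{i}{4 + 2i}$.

Multiply numerator and denominator by conjugate (4 - 2i):
= (i)(4 - 2i) / (4^2 + 2^2)
= (2 + 4i) / 20
Divide through by 2: (1 + 2i) / 10
= 1/10 + (1/5)i


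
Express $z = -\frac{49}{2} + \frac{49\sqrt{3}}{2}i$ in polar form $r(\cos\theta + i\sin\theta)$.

r = |z| = sqrt(a^2 + b^2) = sqrt((-49/2)^2 + (49*sqrt(3)/2)^2) = sqrt(2401/4 + 7203/4) = sqrt(2401) = 49
θ = arctan(b/a) = arctan(42.4352/-24.5) (quadrant-adjusted) = 120°
z = 49(cos 120° + i sin 120°)


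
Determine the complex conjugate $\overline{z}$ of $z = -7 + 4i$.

If z = a + bi, then conjugate(z) = a - bi
conjugate(-7 + 4i) = -7 - 4i


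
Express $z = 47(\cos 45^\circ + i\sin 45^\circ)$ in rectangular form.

a = r cos θ = 47 * sqrt(2)/2 = 47*sqrt(2)/2
b = r sin θ = 47 * sqrt(2)/2 = 47*sqrt(2)/2
z = 47*sqrt(2)/2 + (47*sqrt(2)/2)i


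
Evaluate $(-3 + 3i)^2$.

(a + bi)^2 = a^2 - b^2 + 2abi
= (-3)^2 - 3^2 + 2*(-3)*3i
= -18i


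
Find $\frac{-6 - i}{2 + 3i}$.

Multiply numerator and denominator by conjugate (2 - 3i):
= (-6 - i)(2 - 3i) / (2^2 + 3^2)
= (-15 + 16i) / 13
= -15/13 + (16/13)i


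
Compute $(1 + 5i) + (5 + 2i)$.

(1 + 5) + (5 + 2)i = 6 + 7i


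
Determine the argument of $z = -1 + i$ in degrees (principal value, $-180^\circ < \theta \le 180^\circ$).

θ = arctan(b/a) = arctan(1/-1) (quadrant-adjusted) = 135°


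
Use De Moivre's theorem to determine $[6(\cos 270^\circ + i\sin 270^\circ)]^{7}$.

By De Moivre: z^n = r^n(cos(nθ) + i sin(nθ))
= 6^7(cos(7*270°) + i sin(7*270°))
= 279936(cos 90° + i sin 90°)
= 279936i


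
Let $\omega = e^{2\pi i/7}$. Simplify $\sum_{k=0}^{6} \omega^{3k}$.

Let ζ = ω^3 = e^(2πi·3/7). Since 7 ∤ 3, ζ ≠ 1.
Sum = Σ_{k=0}^{6} ζ^k = (ζ^7 - 1)/(ζ - 1) = (ω^{3·7} - 1)/(ζ - 1) = (1 - 1)/(ζ - 1) = 0


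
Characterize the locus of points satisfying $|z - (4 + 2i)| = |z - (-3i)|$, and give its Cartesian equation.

|z - z1| = |z - z2| means z is equidistant from z1 and z2,
i.e. the perpendicular bisector of the segment from (4, 2) to (0, -3) (midpoint (2, -1/2)).
With z = x + yi, square both sides:
(x - 4)^2 + (y - 2)^2 = (x - 0)^2 + (y - (-3))^2
The x^2 and y^2 terms cancel: -8x + (-10)y = 9 - 20 = -11
Simplify: 8x + 10y = 11
Locus: Perpendicular bisector of the segment from (4, 2) to (0, -3): the line 8x + 10y = 11


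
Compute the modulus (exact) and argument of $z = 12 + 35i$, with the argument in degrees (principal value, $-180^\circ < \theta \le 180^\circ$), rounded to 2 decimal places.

|z| = sqrt(12^2 + 35^2) = 37
arg(z) = arctan(b/a) = arctan(35/12) (quadrant-adjusted) = 71.08°


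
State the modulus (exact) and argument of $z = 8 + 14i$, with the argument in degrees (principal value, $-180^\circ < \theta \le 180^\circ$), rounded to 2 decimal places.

|z| = sqrt(8^2 + 14^2) = sqrt(260)
arg(z) = arctan(b/a) = arctan(14/8) (quadrant-adjusted) = 60.26°


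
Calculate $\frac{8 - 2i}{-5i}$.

Multiply numerator and denominator by conjugate (5i):
= (8 - 2i)(5i) / (0^2 + (-5)^2)
= (10 + 40i) / 25
Divide through by 5: (2 + 8i) / 5
= 2/5 + (8/5)i


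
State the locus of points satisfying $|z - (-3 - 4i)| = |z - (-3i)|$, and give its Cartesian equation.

|z - z1| = |z - z2| means z is equidistant from z1 and z2,
i.e. the perpendicular bisector of the segment from (-3, -4) to (0, -3) (midpoint (-3/2, -7/2)).
With z = x + yi, square both sides:
(x - (-3))^2 + (y - (-4))^2 = (x - 0)^2 + (y - (-3))^2
The x^2 and y^2 terms cancel: 6x + 2y = 9 - 25 = -16
Simplify: 3x + y = -8
Locus: Perpendicular bisector of the segment from (-3, -4) to (0, -3): the line 3x + y = -8


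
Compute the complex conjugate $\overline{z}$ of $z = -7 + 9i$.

If z = a + bi, then conjugate(z) = a - bi
conjugate(-7 + 9i) = -7 - 9i


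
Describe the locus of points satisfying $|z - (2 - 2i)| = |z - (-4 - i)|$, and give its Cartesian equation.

|z - z1| = |z - z2| means z is equidistant from z1 and z2,
i.e. the perpendicular bisector of the segment from (2, -2) to (-4, -1) (midpoint (-1, -3/2)).
With z = x + yi, square both sides:
(x - 2)^2 + (y - (-2))^2 = (x - (-4))^2 + (y - (-1))^2
The x^2 and y^2 terms cancel: -12x + 2y = 17 - 8 = 9
Simplify: 12x - 2y = -9
Locus: Perpendicular bisector of the segment from (2, -2) to (-4, -1): the line 12x - 2y = -9


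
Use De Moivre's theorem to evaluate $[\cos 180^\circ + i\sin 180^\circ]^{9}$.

By De Moivre: z^n = r^n(cos(nθ) + i sin(nθ))
= 1^9(cos(9*180°) + i sin(9*180°))
= 1(cos 180° + i sin 180°)
= -1


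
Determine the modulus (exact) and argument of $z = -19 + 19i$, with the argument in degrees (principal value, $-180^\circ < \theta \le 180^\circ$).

|z| = sqrt((-19)^2 + 19^2) = sqrt(722)
arg(z) = arctan(b/a) = arctan(19/-19) (quadrant-adjusted) = 135°


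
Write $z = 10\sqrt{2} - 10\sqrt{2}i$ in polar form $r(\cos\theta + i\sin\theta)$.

r = |z| = sqrt(a^2 + b^2) = sqrt((10*sqrt(2))^2 + (-10*sqrt(2))^2) = sqrt(200 + 200) = sqrt(400) = 20
θ = arctan(b/a) = arctan(-14.1421/14.1421) (quadrant-adjusted) = 315°
z = 20(cos 315° + i sin 315°)


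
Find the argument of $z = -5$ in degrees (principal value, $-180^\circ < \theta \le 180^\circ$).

b = 0 and a < 0, so z lies on the negative real axis: θ = 180°


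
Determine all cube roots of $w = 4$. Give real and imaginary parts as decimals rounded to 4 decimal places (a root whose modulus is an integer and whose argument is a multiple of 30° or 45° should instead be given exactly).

|w| = 4, arg(w) = 0°
Root modulus = 4^(1/3) ≈ 1.587401
Root arguments: θ_k = (0° + 360°k)/3 for k = 0, 1, ..., 2
Compute each root as (root modulus)(cos θ_k + i sin θ_k) using full-precision intermediates, then round to 4 decimal places.
Roots: 1.5874, -0.7937 + 1.3747i, -0.7937 - 1.3747i


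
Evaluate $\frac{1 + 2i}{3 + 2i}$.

Multiply numerator and denominator by conjugate (3 - 2i):
= (1 + 2i)(3 - 2i) / (3^2 + 2^2)
= (7 + 4i) / 13
= 7/13 + (4/13)i


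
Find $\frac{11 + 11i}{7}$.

Divisor is real, so divide each part by 7:
= 11/7 + (11/7)i


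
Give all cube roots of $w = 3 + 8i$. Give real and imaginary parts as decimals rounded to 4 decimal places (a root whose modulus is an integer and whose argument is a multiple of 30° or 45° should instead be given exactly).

|w| = sqrt(73) ≈ 8.544004, arg(w) ≈ 69.443955°
Root modulus = sqrt(73)^(1/3) ≈ 2.044343
Root arguments: θ_k = (arg(w) + 360°k)/3 for k = 0, 1, ..., 2
Compute each root as (root modulus)(cos θ_k + i sin θ_k) using full-precision intermediates, then round to 4 decimal places.
Roots: 1.8798 + 0.8036i, -1.6359 + 1.2261i, -0.2439 - 2.0297i


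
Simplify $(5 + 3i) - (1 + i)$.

(5 - 1) + (3 - 1)i = 4 + 2i


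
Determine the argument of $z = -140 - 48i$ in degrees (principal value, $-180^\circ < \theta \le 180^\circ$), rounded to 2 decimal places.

θ = arctan(b/a) = arctan(-48/-140) (quadrant-adjusted) = -161.08°


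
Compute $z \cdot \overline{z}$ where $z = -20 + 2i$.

z * conjugate(z) = |z|^2 = a^2 + b^2
= (-20)^2 + 2^2 = 404


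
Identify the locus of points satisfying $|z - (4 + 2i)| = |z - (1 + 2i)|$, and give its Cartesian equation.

|z - z1| = |z - z2| means z is equidistant from z1 and z2,
i.e. the perpendicular bisector of the segment from (4, 2) to (1, 2) (midpoint (5/2, 2)).
With z = x + yi, square both sides:
(x - 4)^2 + (y - 2)^2 = (x - 1)^2 + (y - 2)^2
The x^2 and y^2 terms cancel: -6x + 0y = 5 - 20 = -15
Simplify: x = 5/2
Locus: Perpendicular bisector of the segment from (4, 2) to (1, 2): the line x = 5/2


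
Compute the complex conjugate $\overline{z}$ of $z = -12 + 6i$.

If z = a + bi, then conjugate(z) = a - bi
conjugate(-12 + 6i) = -12 - 6i


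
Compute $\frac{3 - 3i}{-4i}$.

Multiply numerator and denominator by conjugate (4i):
= (3 - 3i)(4i) / (0^2 + (-4)^2)
= (12 + 12i) / 16
Divide through by 4: (3 + 3i) / 4
= 3/4 + (3/4)i


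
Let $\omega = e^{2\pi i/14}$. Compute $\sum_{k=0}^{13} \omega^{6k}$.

Let ζ = ω^6 = e^(2πi·6/14). Since 14 ∤ 6, ζ ≠ 1.
Sum = Σ_{k=0}^{13} ζ^k = (ζ^14 - 1)/(ζ - 1) = (ω^{6·14} - 1)/(ζ - 1) = (1 - 1)/(ζ - 1) = 0


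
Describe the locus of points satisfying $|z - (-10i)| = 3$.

|z - z0| = r describes a circle centered at z0 with radius r
Here z0 = -10i and r = 3
Locus: Circle centered at (0, -10) with radius 3


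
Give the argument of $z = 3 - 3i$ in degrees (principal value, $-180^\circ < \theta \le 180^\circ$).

θ = arctan(b/a) = arctan(-3/3) (quadrant-adjusted) = -45°


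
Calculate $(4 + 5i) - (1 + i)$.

(4 - 1) + (5 - 1)i = 3 + 4i


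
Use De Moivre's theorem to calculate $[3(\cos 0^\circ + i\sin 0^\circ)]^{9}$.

By De Moivre: z^n = r^n(cos(nθ) + i sin(nθ))
= 3^9(cos(9*0°) + i sin(9*0°))
= 19683(cos 0° + i sin 0°)
= 19683


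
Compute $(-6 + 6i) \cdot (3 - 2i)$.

(a1*a2 - b1*b2) + (a1*b2 + b1*a2)i
= (-18 - (-12)) + (12 + 18)i
= -6 + 30i


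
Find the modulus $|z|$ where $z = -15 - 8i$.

|z| = sqrt(a^2 + b^2) = sqrt((-15)^2 + (-8)^2) = sqrt(289) = 17


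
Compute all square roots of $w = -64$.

|w| = 64, arg(w) = 180°
Root modulus = 64^(1/2) = 8
Root arguments: θ_k = (180° + 360°k)/2 for k = 0, 1, ..., 1
Roots: 8i, -8i


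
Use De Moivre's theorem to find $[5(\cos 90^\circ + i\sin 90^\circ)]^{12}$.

By De Moivre: z^n = r^n(cos(nθ) + i sin(nθ))
= 5^12(cos(12*90°) + i sin(12*90°))
= 244140625(cos 0° + i sin 0°)
= 244140625


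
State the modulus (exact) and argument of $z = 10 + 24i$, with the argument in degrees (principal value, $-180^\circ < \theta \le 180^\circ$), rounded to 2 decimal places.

|z| = sqrt(10^2 + 24^2) = 26
arg(z) = arctan(b/a) = arctan(24/10) (quadrant-adjusted) = 67.38°


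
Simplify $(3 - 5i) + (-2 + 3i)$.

(3 + (-2)) + (-5 + 3)i = 1 - 2i


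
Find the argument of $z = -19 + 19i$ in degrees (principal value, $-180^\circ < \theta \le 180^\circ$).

θ = arctan(b/a) = arctan(19/-19) (quadrant-adjusted) = 135°


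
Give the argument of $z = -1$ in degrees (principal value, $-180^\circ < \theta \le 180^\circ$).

b = 0 and a < 0, so z lies on the negative real axis: θ = 180°


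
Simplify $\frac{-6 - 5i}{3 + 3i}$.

Multiply numerator and denominator by conjugate (3 - 3i):
= (-6 - 5i)(3 - 3i) / (3^2 + 3^2)
= (-33 + 3i) / 18
Divide through by 3: (-11 + i) / 6
= -11/6 + (1/6)i


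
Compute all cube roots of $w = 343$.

|w| = 343, arg(w) = 0°
Root modulus = 343^(1/3) = 7
Root arguments: θ_k = (0° + 360°k)/3 for k = 0, 1, ..., 2
Roots: 7, -7/2 + (7*sqrt(3)/2)i, -7/2 - (7*sqrt(3)/2)i


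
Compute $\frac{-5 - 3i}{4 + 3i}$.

Multiply numerator and denominator by conjugate (4 - 3i):
= (-5 - 3i)(4 - 3i) / (4^2 + 3^2)
= (-29 + 3i) / 25
= -29/25 + (3/25)i


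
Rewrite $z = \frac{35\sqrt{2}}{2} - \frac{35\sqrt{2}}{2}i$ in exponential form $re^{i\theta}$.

r = |z| = sqrt((35*sqrt(2)/2)^2 + (-35*sqrt(2)/2)^2) = sqrt(1225/2 + 1225/2) = sqrt(1225) = 35
θ = arctan(b/a) = arctan(-24.7487/24.7487) (quadrant-adjusted) = -45° = -π/4
z = 35e^(-i*π/4)


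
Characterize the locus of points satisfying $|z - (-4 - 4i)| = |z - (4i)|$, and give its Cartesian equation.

|z - z1| = |z - z2| means z is equidistant from z1 and z2,
i.e. the perpendicular bisector of the segment from (-4, -4) to (0, 4) (midpoint (-2, 0)).
With z = x + yi, square both sides:
(x - (-4))^2 + (y - (-4))^2 = (x - 0)^2 + (y - 4)^2
The x^2 and y^2 terms cancel: 8x + 16y = 16 - 32 = -16
Simplify: x + 2y = -2
Locus: Perpendicular bisector of the segment from (-4, -4) to (0, 4): the line x + 2y = -2


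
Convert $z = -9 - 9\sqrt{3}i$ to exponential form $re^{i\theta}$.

r = |z| = sqrt((-9)^2 + (-9*sqrt(3))^2) = sqrt(81 + 243) = sqrt(324) = 18
θ = arctan(b/a) = arctan(-15.5885/-9) (quadrant-adjusted) = -120° = -2π/3
z = 18e^(-i*2π/3)


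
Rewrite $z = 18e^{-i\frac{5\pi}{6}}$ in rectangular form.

a = r cos θ = 18 * -sqrt(3)/2 = -9*sqrt(3)
b = r sin θ = 18 * -1/2 = -9
z = -9*sqrt(3) - 9i


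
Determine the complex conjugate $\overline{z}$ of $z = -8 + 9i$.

If z = a + bi, then conjugate(z) = a - bi
conjugate(-8 + 9i) = -8 - 9i


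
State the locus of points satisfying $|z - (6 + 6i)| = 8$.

|z - z0| = r describes a circle centered at z0 with radius r
Here z0 = 6 + 6i and r = 8
Locus: Circle centered at (6, 6) with radius 8


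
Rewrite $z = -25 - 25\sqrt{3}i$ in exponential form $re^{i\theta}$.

r = |z| = sqrt((-25)^2 + (-25*sqrt(3))^2) = sqrt(625 + 1875) = sqrt(2500) = 50
θ = arctan(b/a) = arctan(-43.3013/-25) (quadrant-adjusted) = -120° = -2π/3
z = 50e^(-i*2π/3)


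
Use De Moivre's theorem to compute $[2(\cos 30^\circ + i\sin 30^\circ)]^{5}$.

By De Moivre: z^n = r^n(cos(nθ) + i sin(nθ))
= 2^5(cos(5*30°) + i sin(5*30°))
= 32(cos 150° + i sin 150°)
= -16*sqrt(3) + 16i


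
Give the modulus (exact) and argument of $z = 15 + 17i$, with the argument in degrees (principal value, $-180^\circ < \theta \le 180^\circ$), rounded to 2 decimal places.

|z| = sqrt(15^2 + 17^2) = sqrt(514)
arg(z) = arctan(b/a) = arctan(17/15) (quadrant-adjusted) = 48.58°


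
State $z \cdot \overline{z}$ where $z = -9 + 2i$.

z * conjugate(z) = |z|^2 = a^2 + b^2
= (-9)^2 + 2^2 = 85


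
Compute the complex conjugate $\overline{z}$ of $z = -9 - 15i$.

If z = a + bi, then conjugate(z) = a - bi
conjugate(-9 - 15i) = -9 + 15i


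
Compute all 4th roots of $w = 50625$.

|w| = 50625, arg(w) = 0°
Root modulus = 50625^(1/4) = 15
Root arguments: θ_k = (0° + 360°k)/4 for k = 0, 1, ..., 3
Roots: 15, 15i, -15, -15i


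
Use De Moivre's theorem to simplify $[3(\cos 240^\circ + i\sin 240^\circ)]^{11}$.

By De Moivre: z^n = r^n(cos(nθ) + i sin(nθ))
= 3^11(cos(11*240°) + i sin(11*240°))
= 177147(cos 120° + i sin 120°)
= -177147/2 + (177147*sqrt(3)/2)i


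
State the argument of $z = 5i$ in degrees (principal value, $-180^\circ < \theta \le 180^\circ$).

a = 0 and b > 0, so z lies on the positive imaginary axis: θ = 90°


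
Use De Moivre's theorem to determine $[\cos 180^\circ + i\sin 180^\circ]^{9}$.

By De Moivre: z^n = r^n(cos(nθ) + i sin(nθ))
= 1^9(cos(9*180°) + i sin(9*180°))
= 1(cos 180° + i sin 180°)
= -1


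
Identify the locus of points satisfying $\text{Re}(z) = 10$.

Re(z) = x where z = x + yi; the equation x = 10 is satisfied by all points with that x-coordinate
Locus: Vertical line x = 10


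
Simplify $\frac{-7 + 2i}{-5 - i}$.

Multiply numerator and denominator by conjugate (-5 + i):
= (-7 + 2i)(-5 + i) / ((-5)^2 + (-1)^2)
= (33 - 17i) / 26
= 33/26 - (17/26)i


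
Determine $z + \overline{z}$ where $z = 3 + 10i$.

z + conjugate(z) = (a + bi) + (a - bi) = 2a
= 2 * 3 = 6


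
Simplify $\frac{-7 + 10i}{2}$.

Divisor is real, so divide each part by 2:
= -7/2 + 5i


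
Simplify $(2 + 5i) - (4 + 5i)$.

(2 - 4) + (5 - 5)i = -2


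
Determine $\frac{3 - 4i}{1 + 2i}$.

Multiply numerator and denominator by conjugate (1 - 2i):
= (3 - 4i)(1 - 2i) / (1^2 + 2^2)
= (-5 - 10i) / 5
= -1 - 2i


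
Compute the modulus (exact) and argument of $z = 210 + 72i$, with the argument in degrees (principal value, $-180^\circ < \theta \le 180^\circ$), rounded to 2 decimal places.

|z| = sqrt(210^2 + 72^2) = 222
arg(z) = arctan(b/a) = arctan(72/210) (quadrant-adjusted) = 18.92°


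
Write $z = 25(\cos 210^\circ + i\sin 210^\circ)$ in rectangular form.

a = r cos θ = 25 * -sqrt(3)/2 = -25*sqrt(3)/2
b = r sin θ = 25 * -1/2 = -25/2
z = -25*sqrt(3)/2 - (25/2)i


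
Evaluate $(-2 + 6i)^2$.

(a + bi)^2 = a^2 - b^2 + 2abi
= (-2)^2 - 6^2 + 2*(-2)*6i
= -32 - 24i


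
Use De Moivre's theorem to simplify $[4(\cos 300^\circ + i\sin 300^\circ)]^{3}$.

By De Moivre: z^n = r^n(cos(nθ) + i sin(nθ))
= 4^3(cos(3*300°) + i sin(3*300°))
= 64(cos 180° + i sin 180°)
= -64


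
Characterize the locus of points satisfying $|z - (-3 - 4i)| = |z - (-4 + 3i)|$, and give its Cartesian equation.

|z - z1| = |z - z2| means z is equidistant from z1 and z2,
i.e. the perpendicular bisector of the segment from (-3, -4) to (-4, 3) (midpoint (-7/2, -1/2)).
With z = x + yi, square both sides:
(x - (-3))^2 + (y - (-4))^2 = (x - (-4))^2 + (y - 3)^2
The x^2 and y^2 terms cancel: -2x + 14y = 25 - 25 = 0
Simplify: x - 7y = 0
Locus: Perpendicular bisector of the segment from (-3, -4) to (-4, 3): the line x - 7y = 0


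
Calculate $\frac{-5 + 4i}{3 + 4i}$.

Multiply numerator and denominator by conjugate (3 - 4i):
= (-5 + 4i)(3 - 4i) / (3^2 + 4^2)
= (1 + 32i) / 25
= 1/25 + (32/25)i


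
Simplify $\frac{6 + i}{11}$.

Divisor is real, so divide each part by 11:
= 6/11 + (1/11)i


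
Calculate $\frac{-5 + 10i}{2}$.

Divisor is real, so divide each part by 2:
= -5/2 + 5i


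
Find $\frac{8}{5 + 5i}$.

Multiply numerator and denominator by conjugate (5 - 5i):
= (8)(5 - 5i) / (5^2 + 5^2)
= (40 - 40i) / 50
Divide through by 10: (4 - 4i) / 5
= 4/5 - (4/5)i


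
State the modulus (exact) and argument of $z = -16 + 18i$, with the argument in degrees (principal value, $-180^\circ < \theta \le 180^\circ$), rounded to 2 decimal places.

|z| = sqrt((-16)^2 + 18^2) = sqrt(580)
arg(z) = arctan(b/a) = arctan(18/-16) (quadrant-adjusted) = 131.63°


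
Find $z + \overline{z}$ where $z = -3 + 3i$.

z + conjugate(z) = (a + bi) + (a - bi) = 2a
= 2 * (-3) = -6


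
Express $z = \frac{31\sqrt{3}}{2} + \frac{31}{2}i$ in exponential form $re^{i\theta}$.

r = |z| = sqrt((31*sqrt(3)/2)^2 + (31/2)^2) = sqrt(2883/4 + 961/4) = sqrt(961) = 31
θ = arctan(b/a) = arctan(15.5/26.8468) (quadrant-adjusted) = 30° = π/6
z = 31e^(i*π/6)


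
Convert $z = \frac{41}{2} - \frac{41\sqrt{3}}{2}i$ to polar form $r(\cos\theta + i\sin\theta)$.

r = |z| = sqrt(a^2 + b^2) = sqrt((41/2)^2 + (-41*sqrt(3)/2)^2) = sqrt(1681/4 + 5043/4) = sqrt(1681) = 41
θ = arctan(b/a) = arctan(-35.507/20.5) (quadrant-adjusted) = 300°
z = 41(cos 300° + i sin 300°)


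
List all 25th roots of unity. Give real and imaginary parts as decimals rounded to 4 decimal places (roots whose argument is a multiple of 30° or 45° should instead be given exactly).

ω_k = e^(2πik/25) = cos(2πk/25) + i sin(2πk/25) for k = 0, 1, ..., 24
Roots: 1, 0.9686 + 0.2487i, 0.8763 + 0.4818i, 0.7290 + 0.6845i, 0.5358 + 0.8443i, 0.3090 + 0.9511i, 0.0628 + 0.9980i, -0.1874 + 0.9823i, -0.4258 + 0.9048i, -0.6374 + 0.7705i, -0.8090 + 0.5878i, -0.9298 + 0.3681i, -0.9921 + 0.1253i, -0.9921 - 0.1253i, -0.9298 - 0.3681i, -0.8090 - 0.5878i, -0.6374 - 0.7705i, -0.4258 - 0.9048i, -0.1874 - 0.9823i, 0.0628 - 0.9980i, 0.3090 - 0.9511i, 0.5358 - 0.8443i, 0.7290 - 0.6845i, 0.8763 - 0.4818i, 0.9686 - 0.2487i


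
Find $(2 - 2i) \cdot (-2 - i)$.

(a1*a2 - b1*b2) + (a1*b2 + b1*a2)i
= (-4 - 2) + (-2 + 4)i
= -6 + 2i


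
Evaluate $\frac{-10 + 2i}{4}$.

Divisor is real, so divide each part by 4:
= -5/2 + (1/2)i


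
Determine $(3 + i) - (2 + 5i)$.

(3 - 2) + (1 - 5)i = 1 - 4i


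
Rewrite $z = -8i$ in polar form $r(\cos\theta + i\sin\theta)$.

r = |z| = sqrt(a^2 + b^2) = sqrt((0)^2 + (-8)^2) = sqrt(0 + 64) = sqrt(64) = 8
a = 0 and b < 0, so z lies on the negative imaginary axis: θ = 270°
z = 8(cos 270° + i sin 270°)


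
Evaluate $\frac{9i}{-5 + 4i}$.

Multiply numerator and denominator by conjugate (-5 - 4i):
= (9i)(-5 - 4i) / ((-5)^2 + 4^2)
= (36 - 45i) / 41
= 36/41 - (45/41)i


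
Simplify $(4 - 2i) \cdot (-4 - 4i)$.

(a1*a2 - b1*b2) + (a1*b2 + b1*a2)i
= (-16 - 8) + (-16 + 8)i
= -24 - 8i


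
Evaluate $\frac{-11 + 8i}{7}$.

Divisor is real, so divide each part by 7:
= -11/7 + (8/7)i


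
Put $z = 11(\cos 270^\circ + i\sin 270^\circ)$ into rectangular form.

a = r cos θ = 11 * 0 = 0
b = r sin θ = 11 * -1 = -11
z = -11i


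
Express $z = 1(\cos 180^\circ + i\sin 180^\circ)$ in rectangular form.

a = r cos θ = 1 * -1 = -1
b = r sin θ = 1 * 0 = 0
z = -1


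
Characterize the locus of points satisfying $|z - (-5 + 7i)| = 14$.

|z - z0| = r describes a circle centered at z0 with radius r
Here z0 = -5 + 7i and r = 14
Locus: Circle centered at (-5, 7) with radius 14


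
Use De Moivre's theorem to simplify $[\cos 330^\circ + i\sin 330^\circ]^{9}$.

By De Moivre: z^n = r^n(cos(nθ) + i sin(nθ))
= 1^9(cos(9*330°) + i sin(9*330°))
= 1(cos 90° + i sin 90°)
= i


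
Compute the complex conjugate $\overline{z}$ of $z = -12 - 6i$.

If z = a + bi, then conjugate(z) = a - bi
conjugate(-12 - 6i) = -12 + 6i


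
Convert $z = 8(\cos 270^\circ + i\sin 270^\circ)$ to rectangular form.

a = r cos θ = 8 * 0 = 0
b = r sin θ = 8 * -1 = -8
z = -8i


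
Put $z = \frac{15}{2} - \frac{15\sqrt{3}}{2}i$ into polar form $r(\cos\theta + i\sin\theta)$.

r = |z| = sqrt(a^2 + b^2) = sqrt((15/2)^2 + (-15*sqrt(3)/2)^2) = sqrt(225/4 + 675/4) = sqrt(225) = 15
θ = arctan(b/a) = arctan(-12.9904/7.5) (quadrant-adjusted) = 300°
z = 15(cos 300° + i sin 300°)


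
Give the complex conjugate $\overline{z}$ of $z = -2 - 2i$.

If z = a + bi, then conjugate(z) = a - bi
conjugate(-2 - 2i) = -2 + 2i


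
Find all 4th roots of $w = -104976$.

|w| = 104976, arg(w) = 180°
Root modulus = 104976^(1/4) = 18
Root arguments: θ_k = (180° + 360°k)/4 for k = 0, 1, ..., 3
Roots: 9*sqrt(2) + 9*sqrt(2)i, -9*sqrt(2) + 9*sqrt(2)i, -9*sqrt(2) - 9*sqrt(2)i, 9*sqrt(2) - 9*sqrt(2)i


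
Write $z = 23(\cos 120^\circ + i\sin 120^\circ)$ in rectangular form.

a = r cos θ = 23 * -1/2 = -23/2
b = r sin θ = 23 * sqrt(3)/2 = 23*sqrt(3)/2
z = -23/2 + (23*sqrt(3)/2)i


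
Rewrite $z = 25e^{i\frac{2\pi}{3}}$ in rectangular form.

a = r cos θ = 25 * -1/2 = -25/2
b = r sin θ = 25 * sqrt(3)/2 = 25*sqrt(3)/2
z = -25/2 + (25*sqrt(3)/2)i


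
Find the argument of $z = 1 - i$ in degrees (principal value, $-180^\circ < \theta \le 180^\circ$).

θ = arctan(b/a) = arctan(-1/1) (quadrant-adjusted) = -45°


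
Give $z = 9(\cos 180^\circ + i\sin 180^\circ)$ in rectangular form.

a = r cos θ = 9 * -1 = -9
b = r sin θ = 9 * 0 = 0
z = -9


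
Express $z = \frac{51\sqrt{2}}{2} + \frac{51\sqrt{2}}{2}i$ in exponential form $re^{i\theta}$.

r = |z| = sqrt((51*sqrt(2)/2)^2 + (51*sqrt(2)/2)^2) = sqrt(2601/2 + 2601/2) = sqrt(2601) = 51
θ = arctan(b/a) = arctan(36.0624/36.0624) (quadrant-adjusted) = 45° = π/4
z = 51e^(i*π/4)


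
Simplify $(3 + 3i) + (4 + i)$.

(3 + 4) + (3 + 1)i = 7 + 4i


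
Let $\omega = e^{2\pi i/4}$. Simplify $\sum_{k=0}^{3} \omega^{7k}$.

Let ζ = ω^7 = e^(2πi·7/4). Since 4 ∤ 7, ζ ≠ 1.
Sum = Σ_{k=0}^{3} ζ^k = (ζ^4 - 1)/(ζ - 1) = (ω^{7·4} - 1)/(ζ - 1) = (1 - 1)/(ζ - 1) = 0


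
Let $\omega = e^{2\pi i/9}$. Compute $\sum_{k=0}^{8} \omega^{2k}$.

Let ζ = ω^2 = e^(2πi·2/9). Since 9 ∤ 2, ζ ≠ 1.
Sum = Σ_{k=0}^{8} ζ^k = (ζ^9 - 1)/(ζ - 1) = (ω^{2·9} - 1)/(ζ - 1) = (1 - 1)/(ζ - 1) = 0


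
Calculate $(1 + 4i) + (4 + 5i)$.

(1 + 4) + (4 + 5)i = 5 + 9i


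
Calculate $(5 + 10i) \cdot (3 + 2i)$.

(a1*a2 - b1*b2) + (a1*b2 + b1*a2)i
= (15 - 20) + (10 + 30)i
= -5 + 40i


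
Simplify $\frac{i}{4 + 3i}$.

Multiply numerator and denominator by conjugate (4 - 3i):
= (i)(4 - 3i) / (4^2 + 3^2)
= (3 + 4i) / 25
= 3/25 + (4/25)i


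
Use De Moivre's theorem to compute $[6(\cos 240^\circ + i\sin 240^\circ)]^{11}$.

By De Moivre: z^n = r^n(cos(nθ) + i sin(nθ))
= 6^11(cos(11*240°) + i sin(11*240°))
= 362797056(cos 120° + i sin 120°)
= -181398528 + 181398528*sqrt(3)i


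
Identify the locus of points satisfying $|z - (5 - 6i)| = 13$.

|z - z0| = r describes a circle centered at z0 with radius r
Here z0 = 5 - 6i and r = 13
Locus: Circle centered at (5, -6) with radius 13


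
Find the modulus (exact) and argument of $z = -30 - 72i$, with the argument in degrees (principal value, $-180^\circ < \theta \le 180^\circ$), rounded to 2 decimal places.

|z| = sqrt((-30)^2 + (-72)^2) = 78
arg(z) = arctan(b/a) = arctan(-72/-30) (quadrant-adjusted) = -112.62°


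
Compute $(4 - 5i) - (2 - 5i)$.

(4 - 2) + (-5 - (-5))i = 2


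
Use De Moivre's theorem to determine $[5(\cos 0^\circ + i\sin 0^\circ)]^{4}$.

By De Moivre: z^n = r^n(cos(nθ) + i sin(nθ))
= 5^4(cos(4*0°) + i sin(4*0°))
= 625(cos 0° + i sin 0°)
= 625


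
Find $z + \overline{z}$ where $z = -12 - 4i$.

z + conjugate(z) = (a + bi) + (a - bi) = 2a
= 2 * (-12) = -24


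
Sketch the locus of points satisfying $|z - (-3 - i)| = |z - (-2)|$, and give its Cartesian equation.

|z - z1| = |z - z2| means z is equidistant from z1 and z2,
i.e. the perpendicular bisector of the segment from (-3, -1) to (-2, 0) (midpoint (-5/2, -1/2)).
With z = x + yi, square both sides:
(x - (-3))^2 + (y - (-1))^2 = (x - (-2))^2 + (y - 0)^2
The x^2 and y^2 terms cancel: 2x + 2y = 4 - 10 = -6
Simplify: x + y = -3
Locus: Perpendicular bisector of the segment from (-3, -1) to (-2, 0): the line x + y = -3


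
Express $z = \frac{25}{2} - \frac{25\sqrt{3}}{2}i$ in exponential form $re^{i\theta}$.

r = |z| = sqrt((25/2)^2 + (-25*sqrt(3)/2)^2) = sqrt(625/4 + 1875/4) = sqrt(625) = 25
θ = arctan(b/a) = arctan(-21.6506/12.5) (quadrant-adjusted) = -60° = -π/3
z = 25e^(-i*π/3)


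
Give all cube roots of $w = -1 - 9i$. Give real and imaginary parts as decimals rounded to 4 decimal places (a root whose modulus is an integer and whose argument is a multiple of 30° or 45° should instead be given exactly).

|w| = sqrt(82) ≈ 9.055385, arg(w) ≈ 263.659808°
Root modulus = sqrt(82)^(1/3) ≈ 2.084342
Root arguments: θ_k = (arg(w) + 360°k)/3 for k = 0, 1, ..., 2
Compute each root as (root modulus)(cos θ_k + i sin θ_k) using full-precision intermediates, then round to 4 decimal places.
Roots: 0.0769 + 2.0829i, -1.8423 - 0.9749i, 1.7654 - 1.1080i


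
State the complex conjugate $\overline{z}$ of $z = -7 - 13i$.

If z = a + bi, then conjugate(z) = a - bi
conjugate(-7 - 13i) = -7 + 13i


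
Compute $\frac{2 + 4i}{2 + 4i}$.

Multiply numerator and denominator by conjugate (2 - 4i):
= (2 + 4i)(2 - 4i) / (2^2 + 4^2)
= (20) / 20
= 1


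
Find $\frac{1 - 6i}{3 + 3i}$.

Multiply numerator and denominator by conjugate (3 - 3i):
= (1 - 6i)(3 - 3i) / (3^2 + 3^2)
= (-15 - 21i) / 18
Divide through by 3: (-5 - 7i) / 6
= -5/6 - (7/6)i


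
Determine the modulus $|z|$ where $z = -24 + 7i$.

|z| = sqrt(a^2 + b^2) = sqrt((-24)^2 + 7^2) = sqrt(625) = 25


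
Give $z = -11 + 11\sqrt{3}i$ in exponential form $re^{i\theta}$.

r = |z| = sqrt((-11)^2 + (11*sqrt(3))^2) = sqrt(121 + 363) = sqrt(484) = 22
θ = arctan(b/a) = arctan(19.0526/-11) (quadrant-adjusted) = 120° = 2π/3
z = 22e^(i*2π/3)


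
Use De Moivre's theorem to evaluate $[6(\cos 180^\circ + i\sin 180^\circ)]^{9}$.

By De Moivre: z^n = r^n(cos(nθ) + i sin(nθ))
= 6^9(cos(9*180°) + i sin(9*180°))
= 10077696(cos 180° + i sin 180°)
= -10077696


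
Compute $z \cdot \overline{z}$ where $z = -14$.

z * conjugate(z) = |z|^2 = a^2 + b^2
= (-14)^2 + 0^2 = 196


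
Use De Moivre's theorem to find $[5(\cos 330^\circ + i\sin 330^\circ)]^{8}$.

By De Moivre: z^n = r^n(cos(nθ) + i sin(nθ))
= 5^8(cos(8*330°) + i sin(8*330°))
= 390625(cos 120° + i sin 120°)
= -390625/2 + (390625*sqrt(3)/2)i


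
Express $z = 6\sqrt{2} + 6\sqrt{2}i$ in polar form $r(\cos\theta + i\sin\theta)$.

r = |z| = sqrt(a^2 + b^2) = sqrt((6*sqrt(2))^2 + (6*sqrt(2))^2) = sqrt(72 + 72) = sqrt(144) = 12
θ = arctan(b/a) = arctan(8.4853/8.4853) (quadrant-adjusted) = 45°
z = 12(cos 45° + i sin 45°)


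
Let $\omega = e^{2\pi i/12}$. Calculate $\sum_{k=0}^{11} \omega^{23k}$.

Let ζ = ω^23 = e^(2πi·23/12). Since 12 ∤ 23, ζ ≠ 1.
Sum = Σ_{k=0}^{11} ζ^k = (ζ^12 - 1)/(ζ - 1) = (ω^{23·12} - 1)/(ζ - 1) = (1 - 1)/(ζ - 1) = 0


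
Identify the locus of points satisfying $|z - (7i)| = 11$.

|z - z0| = r describes a circle centered at z0 with radius r
Here z0 = 7i and r = 11
Locus: Circle centered at (0, 7) with radius 11


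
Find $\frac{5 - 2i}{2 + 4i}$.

Multiply numerator and denominator by conjugate (2 - 4i):
= (5 - 2i)(2 - 4i) / (2^2 + 4^2)
= (2 - 24i) / 20
Divide through by 2: (1 - 12i) / 10
= 1/10 - (6/5)i


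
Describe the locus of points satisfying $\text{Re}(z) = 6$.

Re(z) = x where z = x + yi; the equation x = 6 is satisfied by all points with that x-coordinate
Locus: Vertical line x = 6


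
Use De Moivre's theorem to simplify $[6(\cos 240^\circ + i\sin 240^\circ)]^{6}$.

By De Moivre: z^n = r^n(cos(nθ) + i sin(nθ))
= 6^6(cos(6*240°) + i sin(6*240°))
= 46656(cos 0° + i sin 0°)
= 46656


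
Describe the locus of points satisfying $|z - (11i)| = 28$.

|z - z0| = r describes a circle centered at z0 with radius r
Here z0 = 11i and r = 28
Locus: Circle centered at (0, 11) with radius 28


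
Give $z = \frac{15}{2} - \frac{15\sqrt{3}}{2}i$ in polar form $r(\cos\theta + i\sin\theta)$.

r = |z| = sqrt(a^2 + b^2) = sqrt((15/2)^2 + (-15*sqrt(3)/2)^2) = sqrt(225/4 + 675/4) = sqrt(225) = 15
θ = arctan(b/a) = arctan(-12.9904/7.5) (quadrant-adjusted) = 300°
z = 15(cos 300° + i sin 300°)


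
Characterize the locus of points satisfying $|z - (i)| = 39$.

|z - z0| = r describes a circle centered at z0 with radius r
Here z0 = i and r = 39
Locus: Circle centered at (0, 1) with radius 39


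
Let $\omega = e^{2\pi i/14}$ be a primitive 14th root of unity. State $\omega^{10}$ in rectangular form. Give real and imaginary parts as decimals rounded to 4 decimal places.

ω^10 = e^(2πi·10/14) = e^(i·10π/7)
= cos(10π/7) + i sin(10π/7)
= -0.2225 - 0.9749i


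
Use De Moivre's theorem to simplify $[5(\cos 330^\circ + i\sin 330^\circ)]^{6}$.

By De Moivre: z^n = r^n(cos(nθ) + i sin(nθ))
= 5^6(cos(6*330°) + i sin(6*330°))
= 15625(cos 180° + i sin 180°)
= -15625


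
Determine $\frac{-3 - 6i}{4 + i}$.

Multiply numerator and denominator by conjugate (4 - i):
= (-3 - 6i)(4 - i) / (4^2 + 1^2)
= (-18 - 21i) / 17
= -18/17 - (21/17)i


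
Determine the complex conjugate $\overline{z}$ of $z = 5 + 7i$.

If z = a + bi, then conjugate(z) = a - bi
conjugate(5 + 7i) = 5 - 7i


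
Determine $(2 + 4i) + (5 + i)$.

(2 + 5) + (4 + 1)i = 7 + 5i


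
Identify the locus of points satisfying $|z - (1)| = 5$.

|z - z0| = r describes a circle centered at z0 with radius r
Here z0 = 1 and r = 5
Locus: Circle centered at (1, 0) with radius 5


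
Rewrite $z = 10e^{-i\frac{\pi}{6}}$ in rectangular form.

a = r cos θ = 10 * sqrt(3)/2 = 5*sqrt(3)
b = r sin θ = 10 * -1/2 = -5
z = 5*sqrt(3) - 5i


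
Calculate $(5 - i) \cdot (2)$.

(a1*a2 - b1*b2) + (a1*b2 + b1*a2)i
= (10 - 0) + (0 + (-2))i
= 10 - 2i


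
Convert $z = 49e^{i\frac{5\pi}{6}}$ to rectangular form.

a = r cos θ = 49 * -sqrt(3)/2 = -49*sqrt(3)/2
b = r sin θ = 49 * 1/2 = 49/2
z = -49*sqrt(3)/2 + (49/2)i


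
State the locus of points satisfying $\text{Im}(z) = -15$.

Im(z) = y where z = x + yi; the equation y = -15 is satisfied by all points with that y-coordinate
Locus: Horizontal line y = -15


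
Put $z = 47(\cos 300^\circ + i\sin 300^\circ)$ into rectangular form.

a = r cos θ = 47 * 1/2 = 47/2
b = r sin θ = 47 * -sqrt(3)/2 = -47*sqrt(3)/2
z = 47/2 - (47*sqrt(3)/2)i


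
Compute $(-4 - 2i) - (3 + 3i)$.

(-4 - 3) + (-2 - 3)i = -7 - 5i


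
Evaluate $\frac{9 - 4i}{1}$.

Divisor is real, so divide each part by 1:
= 9 - 4i


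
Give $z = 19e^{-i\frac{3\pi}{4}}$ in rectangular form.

a = r cos θ = 19 * -sqrt(2)/2 = -19*sqrt(2)/2
b = r sin θ = 19 * -sqrt(2)/2 = -19*sqrt(2)/2
z = -19*sqrt(2)/2 - (19*sqrt(2)/2)i


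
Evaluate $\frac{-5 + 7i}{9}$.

Divisor is real, so divide each part by 9:
= -5/9 + (7/9)i


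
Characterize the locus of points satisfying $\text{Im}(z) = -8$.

Im(z) = y where z = x + yi; the equation y = -8 is satisfied by all points with that y-coordinate
Locus: Horizontal line y = -8


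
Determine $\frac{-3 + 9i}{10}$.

Divisor is real, so divide each part by 10:
= -3/10 + (9/10)i


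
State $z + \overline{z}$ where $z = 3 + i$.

z + conjugate(z) = (a + bi) + (a - bi) = 2a
= 2 * 3 = 6


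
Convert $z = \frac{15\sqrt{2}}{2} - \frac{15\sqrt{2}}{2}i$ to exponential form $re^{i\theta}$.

r = |z| = sqrt((15*sqrt(2)/2)^2 + (-15*sqrt(2)/2)^2) = sqrt(225/2 + 225/2) = sqrt(225) = 15
θ = arctan(b/a) = arctan(-10.6066/10.6066) (quadrant-adjusted) = -45° = -π/4
z = 15e^(-i*π/4)


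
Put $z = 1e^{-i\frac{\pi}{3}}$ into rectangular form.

a = r cos θ = 1 * 1/2 = 1/2
b = r sin θ = 1 * -sqrt(3)/2 = -sqrt(3)/2
z = 1/2 - (sqrt(3)/2)i


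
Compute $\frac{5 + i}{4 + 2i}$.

Multiply numerator and denominator by conjugate (4 - 2i):
= (5 + i)(4 - 2i) / (4^2 + 2^2)
= (22 - 6i) / 20
Divide through by 2: (11 - 3i) / 10
= 11/10 - (3/10)i


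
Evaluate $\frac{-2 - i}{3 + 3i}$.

Multiply numerator and denominator by conjugate (3 - 3i):
= (-2 - i)(3 - 3i) / (3^2 + 3^2)
= (-9 + 3i) / 18
Divide through by 3: (-3 + i) / 6
= -1/2 + (1/6)i


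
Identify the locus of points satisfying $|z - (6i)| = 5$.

|z - z0| = r describes a circle centered at z0 with radius r
Here z0 = 6i and r = 5
Locus: Circle centered at (0, 6) with radius 5


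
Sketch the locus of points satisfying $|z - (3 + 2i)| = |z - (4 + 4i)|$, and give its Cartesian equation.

|z - z1| = |z - z2| means z is equidistant from z1 and z2,
i.e. the perpendicular bisector of the segment from (3, 2) to (4, 4) (midpoint (7/2, 3)).
With z = x + yi, square both sides:
(x - 3)^2 + (y - 2)^2 = (x - 4)^2 + (y - 4)^2
The x^2 and y^2 terms cancel: 2x + 4y = 32 - 13 = 19
Simplify: 2x + 4y = 19
Locus: Perpendicular bisector of the segment from (3, 2) to (4, 4): the line 2x + 4y = 19


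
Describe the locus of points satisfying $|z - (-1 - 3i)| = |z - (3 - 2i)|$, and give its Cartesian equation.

|z - z1| = |z - z2| means z is equidistant from z1 and z2,
i.e. the perpendicular bisector of the segment from (-1, -3) to (3, -2) (midpoint (1, -5/2)).
With z = x + yi, square both sides:
(x - (-1))^2 + (y - (-3))^2 = (x - 3)^2 + (y - (-2))^2
The x^2 and y^2 terms cancel: 8x + 2y = 13 - 10 = 3
Simplify: 8x + 2y = 3
Locus: Perpendicular bisector of the segment from (-1, -3) to (3, -2): the line 8x + 2y = 3


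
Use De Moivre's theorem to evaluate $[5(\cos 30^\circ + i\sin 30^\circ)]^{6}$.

By De Moivre: z^n = r^n(cos(nθ) + i sin(nθ))
= 5^6(cos(6*30°) + i sin(6*30°))
= 15625(cos 180° + i sin 180°)
= -15625


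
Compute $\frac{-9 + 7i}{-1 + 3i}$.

Multiply numerator and denominator by conjugate (-1 - 3i):
= (-9 + 7i)(-1 - 3i) / ((-1)^2 + 3^2)
= (30 + 20i) / 10
= 3 + 2i


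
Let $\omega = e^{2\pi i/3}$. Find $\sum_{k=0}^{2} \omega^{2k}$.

Let ζ = ω^2 = e^(2πi·2/3). Since 3 ∤ 2, ζ ≠ 1.
Sum = Σ_{k=0}^{2} ζ^k = (ζ^3 - 1)/(ζ - 1) = (ω^{2·3} - 1)/(ζ - 1) = (1 - 1)/(ζ - 1) = 0


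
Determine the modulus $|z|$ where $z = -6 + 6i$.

|z| = sqrt(a^2 + b^2) = sqrt((-6)^2 + 6^2) = sqrt(72) = sqrt(72)


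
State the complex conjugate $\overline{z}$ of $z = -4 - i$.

If z = a + bi, then conjugate(z) = a - bi
conjugate(-4 - i) = -4 + i


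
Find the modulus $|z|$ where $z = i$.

|z| = sqrt(a^2 + b^2) = sqrt(0^2 + 1^2) = sqrt(1) = 1


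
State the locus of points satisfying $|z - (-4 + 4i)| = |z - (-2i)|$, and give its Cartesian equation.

|z - z1| = |z - z2| means z is equidistant from z1 and z2,
i.e. the perpendicular bisector of the segment from (-4, 4) to (0, -2) (midpoint (-2, 1)).
With z = x + yi, square both sides:
(x - (-4))^2 + (y - 4)^2 = (x - 0)^2 + (y - (-2))^2
The x^2 and y^2 terms cancel: 8x + (-12)y = 4 - 32 = -28
Simplify: 2x - 3y = -7
Locus: Perpendicular bisector of the segment from (-4, 4) to (0, -2): the line 2x - 3y = -7


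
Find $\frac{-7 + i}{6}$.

Divisor is real, so divide each part by 6:
= -7/6 + (1/6)i


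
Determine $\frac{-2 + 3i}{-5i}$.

Multiply numerator and denominator by conjugate (5i):
= (-2 + 3i)(5i) / (0^2 + (-5)^2)
= (-15 - 10i) / 25
Divide through by 5: (-3 - 2i) / 5
= -3/5 - (2/5)i


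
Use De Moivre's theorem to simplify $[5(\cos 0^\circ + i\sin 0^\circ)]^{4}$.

By De Moivre: z^n = r^n(cos(nθ) + i sin(nθ))
= 5^4(cos(4*0°) + i sin(4*0°))
= 625(cos 0° + i sin 0°)
= 625


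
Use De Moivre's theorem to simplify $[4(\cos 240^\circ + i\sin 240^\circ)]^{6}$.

By De Moivre: z^n = r^n(cos(nθ) + i sin(nθ))
= 4^6(cos(6*240°) + i sin(6*240°))
= 4096(cos 0° + i sin 0°)
= 4096


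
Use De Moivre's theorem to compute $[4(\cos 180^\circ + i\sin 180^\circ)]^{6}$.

By De Moivre: z^n = r^n(cos(nθ) + i sin(nθ))
= 4^6(cos(6*180°) + i sin(6*180°))
= 4096(cos 0° + i sin 0°)
= 4096


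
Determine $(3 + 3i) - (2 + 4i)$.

(3 - 2) + (3 - 4)i = 1 - i


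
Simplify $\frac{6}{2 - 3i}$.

Multiply numerator and denominator by conjugate (2 + 3i):
= (6)(2 + 3i) / (2^2 + (-3)^2)
= (12 + 18i) / 13
= 12/13 + (18/13)i


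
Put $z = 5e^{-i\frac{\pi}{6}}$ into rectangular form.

a = r cos θ = 5 * sqrt(3)/2 = 5*sqrt(3)/2
b = r sin θ = 5 * -1/2 = -5/2
z = 5*sqrt(3)/2 - (5/2)i


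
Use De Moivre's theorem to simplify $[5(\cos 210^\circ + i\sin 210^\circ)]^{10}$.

By De Moivre: z^n = r^n(cos(nθ) + i sin(nθ))
= 5^10(cos(10*210°) + i sin(10*210°))
= 9765625(cos 300° + i sin 300°)
= 9765625/2 - (9765625*sqrt(3)/2)i


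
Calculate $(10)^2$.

(a + bi)^2 = a^2 - b^2 + 2abi
= 10^2 - 0^2 + 2*10*0i
= 100


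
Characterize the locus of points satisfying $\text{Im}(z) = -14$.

Im(z) = y where z = x + yi; the equation y = -14 is satisfied by all points with that y-coordinate
Locus: Horizontal line y = -14


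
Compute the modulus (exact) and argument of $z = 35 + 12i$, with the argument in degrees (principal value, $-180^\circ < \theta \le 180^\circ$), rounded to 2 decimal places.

|z| = sqrt(35^2 + 12^2) = 37
arg(z) = arctan(b/a) = arctan(12/35) (quadrant-adjusted) = 18.92°


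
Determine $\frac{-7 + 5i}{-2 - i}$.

Multiply numerator and denominator by conjugate (-2 + i):
= (-7 + 5i)(-2 + i) / ((-2)^2 + (-1)^2)
= (9 - 17i) / 5
= 9/5 - (17/5)i


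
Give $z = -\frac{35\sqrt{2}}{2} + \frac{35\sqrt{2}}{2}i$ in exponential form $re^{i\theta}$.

r = |z| = sqrt((-35*sqrt(2)/2)^2 + (35*sqrt(2)/2)^2) = sqrt(1225/2 + 1225/2) = sqrt(1225) = 35
θ = arctan(b/a) = arctan(24.7487/-24.7487) (quadrant-adjusted) = 135° = 3π/4
z = 35e^(i*3π/4)


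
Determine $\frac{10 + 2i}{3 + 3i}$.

Multiply numerator and denominator by conjugate (3 - 3i):
= (10 + 2i)(3 - 3i) / (3^2 + 3^2)
= (36 - 24i) / 18
Divide through by 6: (6 - 4i) / 3
= 2 - (4/3)i


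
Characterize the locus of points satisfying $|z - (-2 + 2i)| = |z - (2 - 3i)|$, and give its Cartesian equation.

|z - z1| = |z - z2| means z is equidistant from z1 and z2,
i.e. the perpendicular bisector of the segment from (-2, 2) to (2, -3) (midpoint (0, -1/2)).
With z = x + yi, square both sides:
(x - (-2))^2 + (y - 2)^2 = (x - 2)^2 + (y - (-3))^2
The x^2 and y^2 terms cancel: 8x + (-10)y = 13 - 8 = 5
Simplify: 8x - 10y = 5
Locus: Perpendicular bisector of the segment from (-2, 2) to (2, -3): the line 8x - 10y = 5


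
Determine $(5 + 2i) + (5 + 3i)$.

(5 + 5) + (2 + 3)i = 10 + 5i


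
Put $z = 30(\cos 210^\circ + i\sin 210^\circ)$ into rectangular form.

a = r cos θ = 30 * -sqrt(3)/2 = -15*sqrt(3)
b = r sin θ = 30 * -1/2 = -15
z = -15*sqrt(3) - 15i


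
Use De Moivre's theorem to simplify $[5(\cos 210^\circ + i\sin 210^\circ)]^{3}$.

By De Moivre: z^n = r^n(cos(nθ) + i sin(nθ))
= 5^3(cos(3*210°) + i sin(3*210°))
= 125(cos 270° + i sin 270°)
= -125i
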